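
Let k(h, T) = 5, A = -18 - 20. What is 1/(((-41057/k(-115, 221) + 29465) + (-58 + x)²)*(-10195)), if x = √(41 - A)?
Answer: -123483/31036588929871 - 580*√79/31036588929871 ≈ -4.1447e-9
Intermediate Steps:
A = -38
x = √79 (x = √(41 - 1*(-38)) = √(41 + 38) = √79 ≈ 8.8882)
1/(((-41057/k(-115, 221) + 29465) + (-58 + x)²)*(-10195)) = 1/(((-41057/5 + 29465) + (-58 + √79)²)*(-10195)) = -1/10195/((-41057*⅕ + 29465) + (-58 + √79)²) = -1/10195/((-41057/5 + 29465) + (-58 + √79)²) = -1/10195/(106268/5 + (-58 + √79)²) = -1/(10195*(106268/5 + (-58 + √79)²))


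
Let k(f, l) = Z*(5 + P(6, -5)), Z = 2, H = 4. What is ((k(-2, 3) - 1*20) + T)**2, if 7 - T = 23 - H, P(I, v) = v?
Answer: 1024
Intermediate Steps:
k(f, l) = 0 (k(f, l) = 2*(5 - 5) = 2*0 = 0)
T = -12 (T = 7 - (23 - 1*4) = 7 - (23 - 4) = 7 - 1*19 = 7 - 19 = -12)
((k(-2, 3) - 1*20) + T)**2 = ((0 - 1*20) - 12)**2 = ((0 - 20) - 12)**2 = (-20 - 12)**2 = (-32)**2 = 1024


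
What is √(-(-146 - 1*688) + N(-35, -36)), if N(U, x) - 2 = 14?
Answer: 5*√34 ≈ 29.155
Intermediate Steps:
N(U, x) = 16 (N(U, x) = 2 + 14 = 16)
√(-(-146 - 1*688) + N(-35, -36)) = √(-(-146 - 1*688) + 16) = √(-(-146 - 688) + 16) = √(-1*(-834) + 16) = √(834 + 16) = √850 = 5*√34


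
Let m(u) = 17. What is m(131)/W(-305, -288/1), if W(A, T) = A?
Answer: -17/305 ≈ -0.055738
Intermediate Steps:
m(131)/W(-305, -288/1) = 17/(-305) = 17*(-1/305) = -17/305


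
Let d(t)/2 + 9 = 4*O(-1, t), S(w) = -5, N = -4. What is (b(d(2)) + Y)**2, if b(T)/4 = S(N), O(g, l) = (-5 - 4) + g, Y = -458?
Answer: 228484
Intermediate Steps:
O(g, l) = -9 + g
d(t) = -98 (d(t) = -18 + 2*(4*(-9 - 1)) = -18 + 2*(4*(-10)) = -18 + 2*(-40) = -18 - 80 = -98)
b(T) = -20 (b(T) = 4*(-5) = -20)
(b(d(2)) + Y)**2 = (-20 - 458)**2 = (-478)**2 = 228484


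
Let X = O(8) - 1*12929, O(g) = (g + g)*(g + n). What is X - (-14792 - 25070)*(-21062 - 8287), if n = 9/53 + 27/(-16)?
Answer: -62005901154/53 ≈ -1.1699e+9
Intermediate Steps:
n = -1287/848 (n = 9*(1/53) + 27*(-1/16) = 9/53 - 27/16 = -1287/848 ≈ -1.5177)
O(g) = 2*g*(-1287/848 + g) (O(g) = (g + g)*(g - 1287/848) = (2*g)*(-1287/848 + g) = 2*g*(-1287/848 + g))
X = -679740/53 (X = (1/424)*8*(-1287 + 848*8) - 1*12929 = (1/424)*8*(-1287 + 6784) - 12929 = (1/424)*8*5497 - 12929 = 5497/53 - 12929 = -679740/53 ≈ -12825.)
X - (-14792 - 25070)*(-21062 - 8287) = -679740/53 - (-14792 - 25070)*(-21062 - 8287) = -679740/53 - (-39862)*(-29349) = -679740/53 - 1*1169909838 = -679740/53 - 1169909838 = -62005901154/53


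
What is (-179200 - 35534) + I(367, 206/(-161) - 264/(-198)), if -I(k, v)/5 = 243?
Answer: -215949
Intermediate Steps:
I(k, v) = -1215 (I(k, v) = -5*243 = -1215)
(-179200 - 35534) + I(367, 206/(-161) - 264/(-198)) = (-179200 - 35534) - 1215 = -214734 - 1215 = -215949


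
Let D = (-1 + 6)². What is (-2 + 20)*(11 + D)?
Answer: 648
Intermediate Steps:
D = 25 (D = 5² = 25)
(-2 + 20)*(11 + D) = (-2 + 20)*(11 + 25) = 18*36 = 648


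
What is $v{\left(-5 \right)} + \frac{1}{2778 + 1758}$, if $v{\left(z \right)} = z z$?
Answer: $\frac{113401}{4536} \approx 25.0$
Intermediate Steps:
$v{\left(z \right)} = z^{2}$
$v{\left(-5 \right)} + \frac{1}{2778 + 1758} = \left(-5\right)^{2} + \frac{1}{2778 + 1758} = 25 + \frac{1}{4536} = \frac{113401}{4536}$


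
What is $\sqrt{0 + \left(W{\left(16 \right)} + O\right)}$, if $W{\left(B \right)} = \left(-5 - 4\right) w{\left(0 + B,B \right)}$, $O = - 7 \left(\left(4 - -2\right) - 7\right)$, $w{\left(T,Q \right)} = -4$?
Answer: $\sqrt{43} \approx 6.5574$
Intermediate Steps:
$O = 7$ ($O = - 7 \left(\left(4 + 2\right) - 7\right) = - 7 \left(6 - 7\right) = \left(-7\right) \left(-1\right) = 7$)
$W{\left(B \right)} = 36$ ($W{\left(B \right)} = \left(-5 - 4\right) \left(-4\right) = \left(-9\right) \left(-4\right) = 36$)
$\sqrt{0 + \left(W{\left(16 \right)} + O\right)} = \sqrt{0 + \left(36 + 7\right)} = \sqrt{0 + 43} = \sqrt{43}$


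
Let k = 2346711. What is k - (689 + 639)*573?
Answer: 1585767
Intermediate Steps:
k - (689 + 639)*573 = 2346711 - (689 + 639)*573 = 2346711 - 1328*573 = 2346711 - 1*760944 = 2346711 - 760944 = 1585767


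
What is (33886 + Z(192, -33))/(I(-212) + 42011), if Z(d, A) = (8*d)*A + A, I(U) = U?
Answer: -16835/41799 ≈ -0.40276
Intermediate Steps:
Z(d, A) = A + 8*A*d (Z(d, A) = 8*A*d + A = A + 8*A*d)
(33886 + Z(192, -33))/(I(-212) + 42011) = (33886 - 33*(1 + 8*192))/(-212 + 42011) = (33886 - 33*(1 + 1536))/41799 = (33886 - 33*1537)*(1/41799) = (33886 - 50721)*(1/41799) = -16835*1/41799 = -16835/41799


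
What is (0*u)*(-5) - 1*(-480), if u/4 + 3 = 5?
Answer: 480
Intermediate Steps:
u = 8 (u = -12 + 4*5 = -12 + 20 = 8)
(0*u)*(-5) - 1*(-480) = (0*8)*(-5) - 1*(-480) = 0*(-5) + 480 = 0 + 480 = 480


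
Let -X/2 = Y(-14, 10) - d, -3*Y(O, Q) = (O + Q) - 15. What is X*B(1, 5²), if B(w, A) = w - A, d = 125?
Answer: -5696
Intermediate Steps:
Y(O, Q) = 5 - O/3 - Q/3 (Y(O, Q) = -((O + Q) - 15)/3 = -(-15 + O + Q)/3 = 5 - O/3 - Q/3)
X = 712/3 (X = -2*((5 - ⅓*(-14) - ⅓*10) - 1*125) = -2*((5 + 14/3 - 10/3) - 125) = -2*(19/3 - 125) = -2*(-356/3) = 712/3 ≈ 237.33)
X*B(1, 5²) = 712*(1 - 1*5²)/3 = 712*(1 - 1*25)/3 = 712*(1 - 25)/3 = (712/3)*(-24) = -5696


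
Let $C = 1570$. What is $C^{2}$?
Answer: $2464900$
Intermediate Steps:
$C^{2} = 1570^{2} = 2464900$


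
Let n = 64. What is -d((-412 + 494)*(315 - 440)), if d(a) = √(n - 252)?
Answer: -2*I*√47 ≈ -13.711*I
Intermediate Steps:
d(a) = 2*I*√47 (d(a) = √(64 - 252) = √(-188) = 2*I*√47)
-d((-412 + 494)*(315 - 440)) = -2*I*√47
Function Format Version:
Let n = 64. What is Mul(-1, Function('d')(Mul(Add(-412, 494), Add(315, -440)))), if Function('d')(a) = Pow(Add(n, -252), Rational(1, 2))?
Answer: Mul(-2, I, Pow(47, Rational(1, 2))) ≈ Mul(-13.711, I)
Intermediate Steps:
Function('d')(a) = Mul(2, I, Pow(47, Rational(1, 2))) (Function('d')(a) = Pow(Add(64, -252), Rational(1, 2)) = Pow(-188, Rational(1, 2)) = Mul(2, I, Pow(47, Rational(1, 2))))
Mul(-1, Function('d')(Mul(Add(-412, 494), Add(315, -440)))) = Mul(-1, Mul(2, I, Pow(47, Rational(1, 2)))) = Mul(-2, I, Pow(47, Rational(1, 2)))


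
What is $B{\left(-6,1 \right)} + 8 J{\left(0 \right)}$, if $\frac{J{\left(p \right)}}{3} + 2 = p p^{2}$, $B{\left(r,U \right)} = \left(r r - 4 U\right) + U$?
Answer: $-15$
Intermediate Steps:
$B{\left(r,U \right)} = r^{2} - 3 U$ ($B{\left(r,U \right)} = \left(r^{2} - 4 U\right) + U = r^{2} - 3 U$)
$J{\left(p \right)} = -6 + 3 p^{3}$ ($J{\left(p \right)} = -6 + 3 p p^{2} = -6 + 3 p^{3}$)
$B{\left(-6,1 \right)} + 8 J{\left(0 \right)} = \left(\left(-6\right)^{2} - 3\right) + 8 \left(-6 + 3 \cdot 0^{3}\right) = \left(36 - 3\right) + 8 \left(-6 + 3 \cdot 0\right) = 33 + 8 \left(-6 + 0\right) = 33 + 8 \left(-6\right) = 33 - 48 = -15$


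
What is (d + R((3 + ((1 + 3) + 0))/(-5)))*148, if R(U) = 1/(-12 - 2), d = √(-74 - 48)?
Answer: -74/7 + 148*I*√122 ≈ -10.571 + 1634.7*I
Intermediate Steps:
d = I*√122 (d = √(-122) = I*√122 ≈ 11.045*I)
R(U) = -1/14 (R(U) = 1/(-14) = -1/14)
(d + R((3 + ((1 + 3) + 0))/(-5)))*148 = (I*√122 - 1/14)*148 = (-1/14 + I*√122)*148 = -74/7 + 148*I*√122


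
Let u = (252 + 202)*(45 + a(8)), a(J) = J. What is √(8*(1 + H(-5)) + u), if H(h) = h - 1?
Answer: √24022 ≈ 154.99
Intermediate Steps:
H(h) = -1 + h
u = 24062 (u = (252 + 202)*(45 + 8) = 454*53 = 24062)
√(8*(1 + H(-5)) + u) = √(8*(1 + (-1 - 5)) + 24062) = √(8*(1 - 6) + 24062) = √(8*(-5) + 24062) = √(-40 + 24062) = √24022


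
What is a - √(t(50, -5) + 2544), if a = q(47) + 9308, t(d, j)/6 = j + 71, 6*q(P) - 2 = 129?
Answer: 55979/6 - 14*√15 ≈ 9275.6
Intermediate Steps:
q(P) = 131/6 (q(P) = ⅓ + (⅙)*129 = ⅓ + 43/2 = 131/6)
t(d, j) = 426 + 6*j (t(d, j) = 6*(j + 71) = 6*(71 + j) = 426 + 6*j)
a = 55979/6 (a = 131/6 + 9308 = 55979/6 ≈ 9329.8)
a - √(t(50, -5) + 2544) = 55979/6 - √((426 + 6*(-5)) + 2544) = 55979/6 - √((426 - 30) + 2544) = 55979/6 - √(396 + 2544) = 55979/6 - √2940 = 55979/6 - 14*√15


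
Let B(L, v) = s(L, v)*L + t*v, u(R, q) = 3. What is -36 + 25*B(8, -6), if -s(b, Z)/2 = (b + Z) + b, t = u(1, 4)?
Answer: -4486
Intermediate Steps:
t = 3
s(b, Z) = -4*b - 2*Z (s(b, Z) = -2*((b + Z) + b) = -2*((Z + b) + b) = -2*(Z + 2*b) = -4*b - 2*Z)
B(L, v) = 3*v + L*(-4*L - 2*v) (B(L, v) = (-4*L - 2*v)*L + 3*v = L*(-4*L - 2*v) + 3*v = 3*v + L*(-4*L - 2*v))
-36 + 25*B(8, -6) = -36 + 25*(3*(-6) - 2*8*(-6 + 2*8)) = -36 + 25*(-18 - 2*8*(-6 + 16)) = -36 + 25*(-18 - 2*8*10) = -36 + 25*(-18 - 160) = -36 + 25*(-178) = -36 - 4450 = -4486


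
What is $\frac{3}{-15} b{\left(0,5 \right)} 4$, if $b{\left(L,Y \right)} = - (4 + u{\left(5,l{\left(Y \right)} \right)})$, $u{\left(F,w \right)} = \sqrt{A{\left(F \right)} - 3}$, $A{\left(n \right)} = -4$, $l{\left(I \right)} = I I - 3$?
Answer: $\frac{16}{5} + \frac{4 i \sqrt{7}}{5} \approx 3.2 + 2.1166 i$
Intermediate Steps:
$l{\left(I \right)} = -3 + I^{2}$ ($l{\left(I \right)} = I^{2} - 3 = -3 + I^{2}$)
$u{\left(F,w \right)} = i \sqrt{7}$ ($u{\left(F,w \right)} = \sqrt{-4 - 3} = \sqrt{-7} = i \sqrt{7}$)
$b{\left(L,Y \right)} = -4 - i \sqrt{7}$ ($b{\left(L,Y \right)} = - (4 + i \sqrt{7}) = -4 - i \sqrt{7}$)
$\frac{3}{-15} b{\left(0,5 \right)} 4 = \frac{3}{-15} \left(-4 - i \sqrt{7}\right) 4 = 3 \left(- \frac{1}{15}\right) \left(-4 - i \sqrt{7}\right) 4 = - \frac{-4 - i \sqrt{7}}{5} \cdot 4 = \left(\frac{4}{5} + \frac{i \sqrt{7}}{5}\right) 4 = \frac{16}{5} + \frac{4 i \sqrt{7}}{5}$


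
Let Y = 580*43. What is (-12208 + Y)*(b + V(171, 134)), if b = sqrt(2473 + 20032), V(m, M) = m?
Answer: 2177172 + 12732*sqrt(22505) ≈ 4.0872e+6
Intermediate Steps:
b = sqrt(22505) ≈ 150.02
Y = 24940
(-12208 + Y)*(b + V(171, 134)) = (-12208 + 24940)*(sqrt(22505) + 171) = 12732*(171 + sqrt(22505)) = 2177172 + 12732*sqrt(22505)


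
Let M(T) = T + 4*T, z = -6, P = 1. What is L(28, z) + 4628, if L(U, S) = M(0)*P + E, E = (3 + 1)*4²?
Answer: 4692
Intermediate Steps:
M(T) = 5*T
E = 64 (E = 4*16 = 64)
L(U, S) = 64 (L(U, S) = (5*0)*1 + 64 = 0*1 + 64 = 0 + 64 = 64)
L(28, z) + 4628 = 64 + 4628 = 4692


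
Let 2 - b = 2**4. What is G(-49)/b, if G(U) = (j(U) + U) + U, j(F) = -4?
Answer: 51/7 ≈ 7.2857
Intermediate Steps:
G(U) = -4 + 2*U (G(U) = (-4 + U) + U = -4 + 2*U)
b = -14 (b = 2 - 1*2**4 = 2 - 1*16 = 2 - 16 = -14)
G(-49)/b = (-4 + 2*(-49))/(-14) = (-4 - 98)*(-1/14) = -102*(-1/14) = 51/7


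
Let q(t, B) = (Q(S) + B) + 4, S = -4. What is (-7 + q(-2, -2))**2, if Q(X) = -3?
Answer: 64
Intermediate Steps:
q(t, B) = 1 + B (q(t, B) = (-3 + B) + 4 = 1 + B)
(-7 + q(-2, -2))**2 = (-7 + (1 - 2))**2 = (-7 - 1)**2 = (-8)**2 = 64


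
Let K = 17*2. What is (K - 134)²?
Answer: 10000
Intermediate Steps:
K = 34
(K - 134)² = (34 - 134)² = (-100)² = 10000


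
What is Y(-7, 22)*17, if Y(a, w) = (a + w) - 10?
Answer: 85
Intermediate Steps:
Y(a, w) = -10 + a + w
Y(-7, 22)*17 = (-10 - 7 + 22)*17 = 5*17 = 85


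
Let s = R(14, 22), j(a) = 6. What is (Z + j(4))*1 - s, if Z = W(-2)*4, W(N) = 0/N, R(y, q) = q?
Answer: -16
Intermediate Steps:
W(N) = 0
s = 22
Z = 0 (Z = 0*4 = 0)
(Z + j(4))*1 - s = (0 + 6)*1 - 1*22 = 6*1 - 22 = 6 - 22 = -16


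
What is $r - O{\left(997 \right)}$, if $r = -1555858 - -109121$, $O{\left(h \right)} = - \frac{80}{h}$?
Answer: $- \frac{1442396709}{997} \approx -1.4467 \cdot 10^{6}$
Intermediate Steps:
$r = -1446737$ ($r = -1555858 + 109121 = -1446737$)
$r - O{\left(997 \right)} = -1446737 - - \frac{80}{997} = -1446737 + \frac{80}{997} = - \frac{1442396709}{997}$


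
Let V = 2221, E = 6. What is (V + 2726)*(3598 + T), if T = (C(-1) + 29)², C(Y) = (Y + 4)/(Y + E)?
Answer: 553341738/25 ≈ 2.2134e+7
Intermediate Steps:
C(Y) = (4 + Y)/(6 + Y) (C(Y) = (Y + 4)/(Y + 6) = (4 + Y)/(6 + Y))
T = 21904/25 (T = ((4 - 1)/(6 - 1) + 29)² = (3/5 + 29)² = ((⅕)*3 + 29)² = (⅗ + 29)² = (148/5)² = 21904/25 ≈ 876.16)
(V + 2726)*(3598 + T) = (2221 + 2726)*(3598 + 21904/25) = 4947*(111854/25) = 553341738/25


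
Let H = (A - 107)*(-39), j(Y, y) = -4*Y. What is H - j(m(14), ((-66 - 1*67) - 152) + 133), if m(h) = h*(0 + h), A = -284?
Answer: 16033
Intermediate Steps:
m(h) = h**2 (m(h) = h*h = h**2)
H = 15249 (H = (-284 - 107)*(-39) = -391*(-39) = 15249)
H - j(m(14), ((-66 - 1*67) - 152) + 133) = 15249 - (-4)*14**2 = 15249 - (-4)*196 = 15249 - 1*(-784) = 15249 + 784 = 16033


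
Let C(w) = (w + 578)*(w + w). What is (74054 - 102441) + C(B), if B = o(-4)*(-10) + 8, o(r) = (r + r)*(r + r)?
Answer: 39869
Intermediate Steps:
o(r) = 4*r² (o(r) = (2*r)*(2*r) = 4*r²)
B = -632 (B = (4*(-4)²)*(-10) + 8 = (4*16)*(-10) + 8 = 64*(-10) + 8 = -640 + 8 = -632)
C(w) = 2*w*(578 + w) (C(w) = (578 + w)*(2*w) = 2*w*(578 + w))
(74054 - 102441) + C(B) = (74054 - 102441) + 2*(-632)*(578 - 632) = -28387 + 2*(-632)*(-54) = -28387 + 68256 = 39869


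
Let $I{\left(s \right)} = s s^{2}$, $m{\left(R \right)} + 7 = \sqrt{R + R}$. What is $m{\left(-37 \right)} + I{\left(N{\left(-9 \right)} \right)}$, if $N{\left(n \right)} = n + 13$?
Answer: $57 + i \sqrt{74} \approx 57.0 + 8.6023 i$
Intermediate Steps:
$N{\left(n \right)} = 13 + n$
$m{\left(R \right)} = -7 + \sqrt{2} \sqrt{R}$ ($m{\left(R \right)} = -7 + \sqrt{R + R} = -7 + \sqrt{2 R} = -7 + \sqrt{2} \sqrt{R}$)
$I{\left(s \right)} = s^{3}$
$m{\left(-37 \right)} + I{\left(N{\left(-9 \right)} \right)} = \left(-7 + \sqrt{2} \sqrt{-37}\right) + \left(13 - 9\right)^{3} = \left(-7 + \sqrt{2} i \sqrt{37}\right) + 4^{3} = \left(-7 + i \sqrt{74}\right) + 64 = 57 + i \sqrt{74}$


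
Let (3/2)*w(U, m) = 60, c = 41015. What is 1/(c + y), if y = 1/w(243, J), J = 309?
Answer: 40/1640601 ≈ 2.4381e-5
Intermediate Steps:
w(U, m) = 40 (w(U, m) = (2/3)*60 = 40)
y = 1/40 ≈ 0.025000
1/(c + y) = 1/(41015 + 1/40) = 1/(1640601/40) = 40/1640601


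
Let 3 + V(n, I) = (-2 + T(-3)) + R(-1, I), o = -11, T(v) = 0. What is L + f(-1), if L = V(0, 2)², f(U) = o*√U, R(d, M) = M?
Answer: 9 - 11*I ≈ 9.0 - 11.0*I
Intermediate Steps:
f(U) = -11*√U
V(n, I) = -5 + I (V(n, I) = -3 + ((-2 + 0) + I) = -3 + (-2 + I) = -5 + I)
L = 9 (L = (-5 + 2)² = (-3)² = 9)
L + f(-1) = 9 - 11*I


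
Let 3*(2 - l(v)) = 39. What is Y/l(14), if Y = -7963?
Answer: 7963/11 ≈ 723.91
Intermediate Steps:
l(v) = -11 (l(v) = 2 - ⅓*39 = 2 - 13 = -11)
Y/l(14) = -7963/(-11) = -7963*(-1/11) = 7963/11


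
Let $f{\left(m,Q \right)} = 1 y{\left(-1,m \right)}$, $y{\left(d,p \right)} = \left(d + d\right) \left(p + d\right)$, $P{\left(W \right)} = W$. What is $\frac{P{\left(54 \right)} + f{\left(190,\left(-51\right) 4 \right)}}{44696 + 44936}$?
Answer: $- \frac{81}{22408} \approx -0.0036148$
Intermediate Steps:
$y{\left(d,p \right)} = 2 d \left(d + p\right)$
$f{\left(m,Q \right)} = 2 - 2 m$ ($f{\left(m,Q \right)} = 1 \cdot 2 \left(-1\right) \left(-1 + m\right) = 1 \left(2 - 2 m\right) = 2 - 2 m$)
$\frac{P{\left(54 \right)} + f{\left(190,\left(-51\right) 4 \right)}}{44696 + 44936} = \frac{54 + \left(2 - 380\right)}{44696 + 44936} = \frac{54 + \left(2 - 380\right)}{89632} = \left(54 - 378\right) \frac{1}{89632} = \left(-324\right) \frac{1}{89632} = - \frac{81}{22408}$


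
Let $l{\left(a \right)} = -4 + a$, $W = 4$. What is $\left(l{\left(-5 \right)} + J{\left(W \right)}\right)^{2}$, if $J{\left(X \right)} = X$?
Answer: $25$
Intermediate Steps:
$\left(l{\left(-5 \right)} + J{\left(W \right)}\right)^{2} = \left(\left(-4 - 5\right) + 4\right)^{2} = \left(-9 + 4\right)^{2} = \left(-5\right)^{2} = 25$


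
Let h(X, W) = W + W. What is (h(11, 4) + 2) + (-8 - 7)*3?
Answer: -35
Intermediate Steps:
h(X, W) = 2*W
(h(11, 4) + 2) + (-8 - 7)*3 = (2*4 + 2) + (-8 - 7)*3 = (8 + 2) - 15*3 = 10 - 45 = -35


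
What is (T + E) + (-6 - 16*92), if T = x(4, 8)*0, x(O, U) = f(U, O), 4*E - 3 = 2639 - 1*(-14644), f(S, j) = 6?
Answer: 5687/2 ≈ 2843.5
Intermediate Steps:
E = 8643/2 (E = 3/4 + (2639 - 1*(-14644))/4 = 3/4 + (2639 + 14644)/4 = 3/4 + (1/4)*17283 = 3/4 + 17283/4 = 8643/2 ≈ 4321.5)
x(O, U) = 6
T = 0 (T = 6*0 = 0)
(T + E) + (-6 - 16*92) = (0 + 8643/2) + (-6 - 16*92) = 8643/2 + (-6 - 1472) = 8643/2 - 1478 = 5687/2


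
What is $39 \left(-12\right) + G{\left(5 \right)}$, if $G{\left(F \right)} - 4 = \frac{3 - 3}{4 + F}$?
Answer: $-464$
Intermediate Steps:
$G{\left(F \right)} = 4$ ($G{\left(F \right)} = 4 + \frac{3 - 3}{4 + F} = 4 + \frac{0}{4 + F} = 4 + 0 = 4$)
$39 \left(-12\right) + G{\left(5 \right)} = 39 \left(-12\right) + 4 = -468 + 4 = -464$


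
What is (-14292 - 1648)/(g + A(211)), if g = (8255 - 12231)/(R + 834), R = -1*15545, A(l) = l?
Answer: -234493340/3107997 ≈ -75.448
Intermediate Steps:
R = -15545
g = 3976/14711 (g = (8255 - 12231)/(-15545 + 834) = -3976/(-14711) = -3976*(-1/14711) = 3976/14711 ≈ 0.27027)
(-14292 - 1648)/(g + A(211)) = (-14292 - 1648)/(3976/14711 + 211) = -15940/3107997/14711 = -15940*14711/3107997 = -234493340/3107997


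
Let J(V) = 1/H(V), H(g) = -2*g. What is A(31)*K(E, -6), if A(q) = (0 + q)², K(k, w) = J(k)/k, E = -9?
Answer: -961/162 ≈ -5.9321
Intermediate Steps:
J(V) = -1/(2*V) (J(V) = 1/(-2*V) = 1*(-1/(2*V)) = -1/(2*V))
K(k, w) = -1/(2*k²) (K(k, w) = (-1/(2*k))/k = -1/(2*k²))
A(q) = q²
A(31)*K(E, -6) = 31²*(-½/(-9)²) = 961*(-½*1/81) = 961*(-1/162) = -961/162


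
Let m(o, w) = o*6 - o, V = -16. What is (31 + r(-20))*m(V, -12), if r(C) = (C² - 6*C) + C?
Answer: -42480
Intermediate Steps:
m(o, w) = 5*o (m(o, w) = 6*o - o = 5*o)
r(C) = C² - 5*C
(31 + r(-20))*m(V, -12) = (31 - 20*(-5 - 20))*(5*(-16)) = (31 - 20*(-25))*(-80) = (31 + 500)*(-80) = 531*(-80) = -42480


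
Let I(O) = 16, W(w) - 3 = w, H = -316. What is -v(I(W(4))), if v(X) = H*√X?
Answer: 1264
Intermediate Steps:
W(w) = 3 + w
v(X) = -316*√X
-v(I(W(4))) = -(-316)*√16 = -(-316)*4 = -1*(-1264) = 1264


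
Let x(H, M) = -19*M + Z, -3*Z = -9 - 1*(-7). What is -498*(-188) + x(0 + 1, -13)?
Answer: 281615/3 ≈ 93872.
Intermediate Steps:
Z = ⅔ (Z = -(-9 - 1*(-7))/3 = -(-9 + 7)/3 = -⅓*(-2) = ⅔ ≈ 0.66667)
x(H, M) = ⅔ - 19*M (x(H, M) = -19*M + ⅔ = ⅔ - 19*M)
-498*(-188) + x(0 + 1, -13) = -498*(-188) + (⅔ - 19*(-13)) = 93624 + (⅔ + 247) = 93624 + 743/3 = 281615/3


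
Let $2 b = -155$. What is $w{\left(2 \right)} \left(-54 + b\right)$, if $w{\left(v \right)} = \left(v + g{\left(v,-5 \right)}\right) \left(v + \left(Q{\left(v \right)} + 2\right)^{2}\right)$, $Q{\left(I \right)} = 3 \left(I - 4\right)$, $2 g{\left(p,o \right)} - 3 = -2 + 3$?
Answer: $-9468$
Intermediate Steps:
$b = - \frac{155}{2}$ ($b = \frac{1}{2} \left(-155\right) = - \frac{155}{2} \approx -77.5$)
$g{\left(p,o \right)} = 2$ ($g{\left(p,o \right)} = \frac{3}{2} + \frac{-2 + 3}{2} = \frac{3}{2} + \frac{1}{2} \cdot 1 = \frac{3}{2} + \frac{1}{2} = 2$)
$Q{\left(I \right)} = -12 + 3 I$ ($Q{\left(I \right)} = 3 \left(-4 + I\right) = -12 + 3 I$)
$w{\left(v \right)} = \left(2 + v\right) \left(v + \left(-10 + 3 v\right)^{2}\right)$ ($w{\left(v \right)} = \left(v + 2\right) \left(v + \left(\left(-12 + 3 v\right) + 2\right)^{2}\right) = \left(2 + v\right) \left(v + \left(-10 + 3 v\right)^{2}\right)$)
$w{\left(2 \right)} \left(-54 + b\right) = \left(200 - 41 \cdot 2^{2} - 36 + 9 \cdot 2^{3}\right) \left(-54 - \frac{155}{2}\right) = \left(200 - 164 - 36 + 9 \cdot 8\right) \left(- \frac{263}{2}\right) = \left(200 - 164 - 36 + 72\right) \left(- \frac{263}{2}\right) = 72 \left(- \frac{263}{2}\right) = -9468$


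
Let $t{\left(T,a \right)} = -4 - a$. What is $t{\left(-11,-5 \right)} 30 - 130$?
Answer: $-100$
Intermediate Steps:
$t{\left(-11,-5 \right)} 30 - 130 = \left(-4 - -5\right) 30 - 130 = \left(-4 + 5\right) 30 - 130 = 1 \cdot 30 - 130 = 30 - 130 = -100$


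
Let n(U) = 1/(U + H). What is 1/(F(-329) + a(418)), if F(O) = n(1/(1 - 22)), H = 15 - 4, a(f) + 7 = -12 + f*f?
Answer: 230/40182171 ≈ 5.7239e-6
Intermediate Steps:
a(f) = -19 + f² (a(f) = -7 + (-12 + f*f) = -7 + (-12 + f²) = -19 + f²)
H = 11
n(U) = 1/(11 + U) (n(U) = 1/(U + 11) = 1/(11 + U))
F(O) = 21/230 (F(O) = 1/(11 + 1/(1 - 22)) = 1/(11 + 1/(-21)) = 1/(11 - 1/21) = 1/(230/21) = 21/230)
1/(F(-329) + a(418)) = 1/(21/230 + (-19 + 418²)) = 1/(21/230 + (-19 + 174724)) = 1/(21/230 + 174705) = 1/(40182171/230) = 230/40182171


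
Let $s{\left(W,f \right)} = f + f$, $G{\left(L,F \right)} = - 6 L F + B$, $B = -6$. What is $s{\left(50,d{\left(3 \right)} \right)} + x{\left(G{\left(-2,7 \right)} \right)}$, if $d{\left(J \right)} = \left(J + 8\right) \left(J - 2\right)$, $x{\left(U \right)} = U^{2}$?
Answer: $6106$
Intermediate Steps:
$G{\left(L,F \right)} = -6 - 6 F L$ ($G{\left(L,F \right)} = - 6 L F - 6 = - 6 F L - 6 = -6 - 6 F L$)
$d{\left(J \right)} = \left(-2 + J\right) \left(8 + J\right)$ ($d{\left(J \right)} = \left(8 + J\right) \left(-2 + J\right) = \left(-2 + J\right) \left(8 + J\right)$)
$s{\left(W,f \right)} = 2 f$
$s{\left(50,d{\left(3 \right)} \right)} + x{\left(G{\left(-2,7 \right)} \right)} = 2 \left(-16 + 3^{2} + 6 \cdot 3\right) + \left(-6 - 42 \left(-2\right)\right)^{2} = 2 \left(-16 + 9 + 18\right) + \left(-6 + 84\right)^{2} = 2 \cdot 11 + 78^{2} = 22 + 6084 = 6106$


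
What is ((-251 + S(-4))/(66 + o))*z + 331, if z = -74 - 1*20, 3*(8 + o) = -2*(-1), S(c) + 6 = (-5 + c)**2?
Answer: 613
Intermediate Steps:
S(c) = -6 + (-5 + c)**2
o = -22/3 (o = -8 + (-2*(-1))/3 = -8 + (1/3)*2 = -8 + 2/3 = -22/3 ≈ -7.3333)
z = -94 (z = -74 - 20 = -94)
((-251 + S(-4))/(66 + o))*z + 331 = ((-251 + (-6 + (-5 - 4)**2))/(66 - 22/3))*(-94) + 331 = ((-251 + (-6 + (-9)**2))/(176/3))*(-94) + 331 = ((-251 + (-6 + 81))*(3/176))*(-94) + 331 = ((-251 + 75)*(3/176))*(-94) + 331 = -176*3/176*(-94) + 331 = -3*(-94) + 331 = 282 + 331 = 613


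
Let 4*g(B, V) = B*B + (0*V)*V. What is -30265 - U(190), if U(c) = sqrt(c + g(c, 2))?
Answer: -30265 - sqrt(9215) ≈ -30361.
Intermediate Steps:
g(B, V) = B**2/4 (g(B, V) = (B*B + (0*V)*V)/4 = (B**2 + 0*V)/4 = (B**2 + 0)/4 = B**2/4)
U(c) = sqrt(c + c**2/4)
-30265 - U(190) = -30265 - sqrt(190*(4 + 190))/2 = -30265 - sqrt(190*194)/2 = -30265 - sqrt(36860)/2 = -30265 - 2*sqrt(9215)/2 = -30265 - sqrt(9215)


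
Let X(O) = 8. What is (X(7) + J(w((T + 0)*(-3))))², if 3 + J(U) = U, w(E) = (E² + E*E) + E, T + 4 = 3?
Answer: 676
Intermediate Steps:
T = -1 (T = -4 + 3 = -1)
w(E) = E + 2*E² (w(E) = (E² + E²) + E = 2*E² + E = E + 2*E²)
J(U) = -3 + U
(X(7) + J(w((T + 0)*(-3))))² = (8 + (-3 + ((-1 + 0)*(-3))*(1 + 2*((-1 + 0)*(-3)))))² = (8 + (-3 + (-1*(-3))*(1 + 2*(-1*(-3)))))² = (8 + (-3 + 3*(1 + 2*3)))² = (8 + (-3 + 3*(1 + 6)))² = (8 + (-3 + 3*7))² = (8 + (-3 + 21))² = (8 + 18)² = 26² = 676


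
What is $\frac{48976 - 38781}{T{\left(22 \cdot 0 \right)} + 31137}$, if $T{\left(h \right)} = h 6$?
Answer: $\frac{10195}{31137} \approx 0.32742$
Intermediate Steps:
$T{\left(h \right)} = 6 h$
$\frac{48976 - 38781}{T{\left(22 \cdot 0 \right)} + 31137} = \frac{48976 - 38781}{6 \cdot 22 \cdot 0 + 31137} = \frac{10195}{6 \cdot 0 + 31137} = \frac{10195}{0 + 31137} = \frac{10195}{31137}$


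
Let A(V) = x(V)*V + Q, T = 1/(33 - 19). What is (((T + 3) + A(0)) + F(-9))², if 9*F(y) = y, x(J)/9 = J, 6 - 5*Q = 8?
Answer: 13689/4900 ≈ 2.7937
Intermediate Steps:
Q = -⅖ (Q = 6/5 - ⅕*8 = 6/5 - 8/5 = -⅖ ≈ -0.40000)
x(J) = 9*J
F(y) = y/9
T = 1/14 ≈ 0.071429
A(V) = -⅖ + 9*V² (A(V) = (9*V)*V - ⅖ = 9*V² - ⅖ = -⅖ + 9*V²)
(((T + 3) + A(0)) + F(-9))² = (((1/14 + 3) + (-⅖ + 9*0²)) + (⅑)*(-9))² = ((43/14 + (-⅖ + 9*0)) - 1)² = ((43/14 + (-⅖ + 0)) - 1)² = ((43/14 - ⅖) - 1)² = (187/70 - 1)² = (117/70)² = 13689/4900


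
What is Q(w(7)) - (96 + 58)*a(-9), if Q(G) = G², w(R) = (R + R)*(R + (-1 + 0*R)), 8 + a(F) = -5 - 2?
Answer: 9366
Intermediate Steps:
a(F) = -15 (a(F) = -8 + (-5 - 2) = -8 - 7 = -15)
w(R) = 2*R*(-1 + R) (w(R) = (2*R)*(R + (-1 + 0)) = (2*R)*(R - 1) = (2*R)*(-1 + R) = 2*R*(-1 + R))
Q(w(7)) - (96 + 58)*a(-9) = (2*7*(-1 + 7))² - (96 + 58)*(-15) = (2*7*6)² - 154*(-15) = 84² - 1*(-2310) = 7056 + 2310 = 9366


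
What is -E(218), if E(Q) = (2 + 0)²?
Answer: -4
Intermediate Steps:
E(Q) = 4 (E(Q) = 2² = 4)
-E(218) = -1*4 = -4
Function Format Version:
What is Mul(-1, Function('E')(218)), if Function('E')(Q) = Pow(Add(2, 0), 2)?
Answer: -4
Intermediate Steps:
Function('E')(Q) = 4 (Function('E')(Q) = Pow(2, 2) = 4)
Mul(-1, Function('E')(218)) = Mul(-1, 4) = -4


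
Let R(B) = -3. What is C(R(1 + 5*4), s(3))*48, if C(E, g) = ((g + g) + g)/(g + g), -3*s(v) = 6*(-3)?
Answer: 72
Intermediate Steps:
s(v) = 6 (s(v) = -2*(-3) = -⅓*(-18) = 6)
C(E, g) = 3/2 (C(E, g) = (2*g + g)/((2*g)) = (3*g)*(1/(2*g)) = 3/2)
C(R(1 + 5*4), s(3))*48 = (3/2)*48 = 72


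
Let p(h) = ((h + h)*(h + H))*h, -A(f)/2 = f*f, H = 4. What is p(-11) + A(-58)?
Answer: -8422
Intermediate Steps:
A(f) = -2*f**2 (A(f) = -2*f*f = -2*f**2)
p(h) = 2*h**2*(4 + h) (p(h) = ((h + h)*(h + 4))*h = ((2*h)*(4 + h))*h = (2*h*(4 + h))*h = 2*h**2*(4 + h))
p(-11) + A(-58) = 2*(-11)**2*(4 - 11) - 2*(-58)**2 = 2*121*(-7) - 2*3364 = -1694 - 6728 = -8422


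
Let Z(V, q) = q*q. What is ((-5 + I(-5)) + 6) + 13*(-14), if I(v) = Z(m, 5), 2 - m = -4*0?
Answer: -156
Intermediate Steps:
m = 2 (m = 2 - (-4)*0 = 2 - 1*0 = 2 + 0 = 2)
Z(V, q) = q**2
I(v) = 25 (I(v) = 5**2 = 25)
((-5 + I(-5)) + 6) + 13*(-14) = ((-5 + 25) + 6) + 13*(-14) = (20 + 6) - 182 = 26 - 182 = -156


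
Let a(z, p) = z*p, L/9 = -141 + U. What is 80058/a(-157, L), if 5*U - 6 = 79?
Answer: 13343/29202 ≈ 0.45692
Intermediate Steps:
U = 17 (U = 6/5 + (⅕)*79 = 6/5 + 79/5 = 17)
L = -1116 (L = 9*(-141 + 17) = 9*(-124) = -1116)
a(z, p) = p*z
80058/a(-157, L) = 80058/((-1116*(-157))) = 80058/175212 = 80058*(1/175212) = 13343/29202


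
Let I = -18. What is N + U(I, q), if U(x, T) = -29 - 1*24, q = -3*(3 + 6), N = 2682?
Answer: 2629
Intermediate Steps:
q = -27 (q = -3*9 = -27)
U(x, T) = -53 (U(x, T) = -29 - 24 = -53)
N + U(I, q) = 2682 - 53 = 2629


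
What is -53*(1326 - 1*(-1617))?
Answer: -155979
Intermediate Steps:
-53*(1326 - 1*(-1617)) = -53*(1326 + 1617) = -53*2943 = -155979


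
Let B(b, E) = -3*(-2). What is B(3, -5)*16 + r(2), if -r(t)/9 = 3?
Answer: 69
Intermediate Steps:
r(t) = -27 (r(t) = -9*3 = -27)
B(b, E) = 6
B(3, -5)*16 + r(2) = 6*16 - 27 = 96 - 27 = 69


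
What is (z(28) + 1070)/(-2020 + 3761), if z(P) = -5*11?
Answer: 1015/1741 ≈ 0.58300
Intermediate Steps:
z(P) = -55
(z(28) + 1070)/(-2020 + 3761) = (-55 + 1070)/(-2020 + 3761) = 1015/1741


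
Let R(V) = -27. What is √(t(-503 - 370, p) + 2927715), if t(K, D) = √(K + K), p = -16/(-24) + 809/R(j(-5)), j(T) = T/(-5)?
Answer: √(2927715 + 3*I*√194) ≈ 1711.1 + 0.01*I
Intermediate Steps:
j(T) = -T/5 (j(T) = T*(-⅕) = -T/5)
p = -791/27 (p = -16/(-24) + 809/(-27) = -16*(-1/24) + 809*(-1/27) = ⅔ - 809/27 = -791/27 ≈ -29.296)
t(K, D) = √2*√K (t(K, D) = √(2*K) = √2*√K)
√(t(-503 - 370, p) + 2927715) = √(√2*√(-503 - 370) + 2927715) = √(√2*√(-873) + 2927715) = √(√2*(3*I*√97) + 2927715) = √(3*I*√194 + 2927715) = √(2927715 + 3*I*√194)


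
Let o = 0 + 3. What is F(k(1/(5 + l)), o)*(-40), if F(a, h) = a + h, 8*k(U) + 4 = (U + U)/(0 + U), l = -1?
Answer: -110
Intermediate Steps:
k(U) = -1/4 (k(U) = -1/2 + ((U + U)/(0 + U))/8 = -1/2 + ((2*U)/U)/8 = -1/2 + (1/8)*2 = -1/2 + 1/4 = -1/4)
o = 3
F(k(1/(5 + l)), o)*(-40) = (-1/4 + 3)*(-40) = (11/4)*(-40) = -110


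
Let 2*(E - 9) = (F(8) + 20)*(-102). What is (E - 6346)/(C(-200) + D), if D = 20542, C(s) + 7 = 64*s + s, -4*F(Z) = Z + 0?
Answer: -1451/1507 ≈ -0.96284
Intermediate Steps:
F(Z) = -Z/4 (F(Z) = -(Z + 0)/4 = -Z/4)
C(s) = -7 + 65*s (C(s) = -7 + (64*s + s) = -7 + 65*s)
E = -909 (E = 9 + ((-1/4*8 + 20)*(-102))/2 = 9 + ((-2 + 20)*(-102))/2 = 9 + (18*(-102))/2 = 9 + (1/2)*(-1836) = 9 - 918 = -909)
(E - 6346)/(C(-200) + D) = (-909 - 6346)/((-7 + 65*(-200)) + 20542) = -7255/((-7 - 13000) + 20542) = -7255/(-13007 + 20542) = -7255/7535 = -7255*1/7535 = -1451/1507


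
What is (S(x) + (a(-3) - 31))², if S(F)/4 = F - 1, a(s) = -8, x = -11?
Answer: 7569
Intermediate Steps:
S(F) = -4 + 4*F (S(F) = 4*(F - 1) = 4*(-1 + F) = -4 + 4*F)
(S(x) + (a(-3) - 31))² = ((-4 + 4*(-11)) + (-8 - 31))² = ((-4 - 44) - 39)² = (-48 - 39)² = (-87)² = 7569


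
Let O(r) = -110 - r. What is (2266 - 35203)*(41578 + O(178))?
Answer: -1359968730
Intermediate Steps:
(2266 - 35203)*(41578 + O(178)) = (2266 - 35203)*(41578 + (-110 - 1*178)) = -32937*(41578 + (-110 - 178)) = -32937*(41578 - 288) = -32937*41290 = -1359968730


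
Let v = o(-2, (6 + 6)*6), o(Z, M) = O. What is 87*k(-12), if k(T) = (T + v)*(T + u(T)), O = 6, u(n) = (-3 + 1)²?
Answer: 4176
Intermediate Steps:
u(n) = 4 (u(n) = (-2)² = 4)
o(Z, M) = 6
v = 6
k(T) = (4 + T)*(6 + T) (k(T) = (T + 6)*(T + 4) = (6 + T)*(4 + T) = (4 + T)*(6 + T))
87*k(-12) = 87*(24 + (-12)² + 10*(-12)) = 87*(24 + 144 - 120) = 87*48 = 4176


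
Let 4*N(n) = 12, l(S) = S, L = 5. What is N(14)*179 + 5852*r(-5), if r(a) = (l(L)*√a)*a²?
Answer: 537 + 731500*I*√5 ≈ 537.0 + 1.6357e+6*I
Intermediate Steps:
N(n) = 3 (N(n) = (¼)*12 = 3)
r(a) = 5*a^(5/2) (r(a) = (5*√a)*a² = 5*a^(5/2))
N(14)*179 + 5852*r(-5) = 3*179 + 5852*(5*(-5)^(5/2)) = 537 + 5852*(5*(25*I*√5)) = 537 + 5852*(125*I*√5) = 537 + 731500*I*√5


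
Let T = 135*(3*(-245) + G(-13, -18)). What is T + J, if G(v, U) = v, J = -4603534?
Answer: -4704514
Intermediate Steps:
T = -100980 (T = 135*(3*(-245) - 13) = 135*(-735 - 13) = 135*(-748) = -100980)
T + J = -100980 - 4603534 = -4704514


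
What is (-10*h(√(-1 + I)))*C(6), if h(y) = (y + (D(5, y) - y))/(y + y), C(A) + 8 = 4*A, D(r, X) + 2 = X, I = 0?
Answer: 80*I*(-2 + I) ≈ -80.0 - 160.0*I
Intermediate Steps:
D(r, X) = -2 + X
C(A) = -8 + 4*A
h(y) = (-2 + y)/(2*y) (h(y) = (y + ((-2 + y) - y))/(y + y) = (y - 2)/((2*y)) = (-2 + y)*(1/(2*y)) = (-2 + y)/(2*y))
(-10*h(√(-1 + I)))*C(6) = (-5*(-2 + √(-1 + 0))/(√(-1 + 0)))*(-8 + 4*6) = (-5*(-2 + √(-1))/(√(-1)))*(-8 + 24) = -5*(-2 + I)/I*16 = -5*(-I)*(-2 + I)*16 = -(-5)*I*(-2 + I)*16 = (5*I*(-2 + I))*16 = 80*I*(-2 + I)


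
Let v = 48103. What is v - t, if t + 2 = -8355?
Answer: 56460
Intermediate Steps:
t = -8357 (t = -2 - 8355 = -8357)
v - t = 48103 - 1*(-8357) = 48103 + 8357 = 56460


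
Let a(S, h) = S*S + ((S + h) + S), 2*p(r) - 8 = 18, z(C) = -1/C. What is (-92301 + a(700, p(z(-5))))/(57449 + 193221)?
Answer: 28508/17905 ≈ 1.5922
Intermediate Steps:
p(r) = 13 (p(r) = 4 + (½)*18 = 4 + 9 = 13)
a(S, h) = h + S² + 2*S (a(S, h) = S² + (h + 2*S) = h + S² + 2*S)
(-92301 + a(700, p(z(-5))))/(57449 + 193221) = (-92301 + (13 + 700² + 2*700))/(57449 + 193221) = (-92301 + (13 + 490000 + 1400))/250670 = (-92301 + 491413)*(1/250670) = 399112*(1/250670) = 28508/17905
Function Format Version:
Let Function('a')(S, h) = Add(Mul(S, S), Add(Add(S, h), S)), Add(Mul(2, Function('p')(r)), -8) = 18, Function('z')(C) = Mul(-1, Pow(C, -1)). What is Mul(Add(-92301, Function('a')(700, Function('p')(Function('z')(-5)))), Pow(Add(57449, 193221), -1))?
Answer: Rational(28508, 17905) ≈ 1.5922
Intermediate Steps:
Function('p')(r) = 13 (Function('p')(r) = Add(4, Mul(Rational(1, 2), 18)) = Add(4, 9) = 13)
Function('a')(S, h) = Add(h, Pow(S, 2), Mul(2, S)) (Function('a')(S, h) = Add(Pow(S, 2), Add(h, Mul(2, S))) = Add(h, Pow(S, 2), Mul(2, S)))
Mul(Add(-92301, Function('a')(700, Function('p')(Function('z')(-5)))), Pow(Add(57449, 193221), -1)) = Mul(Add(-92301, Add(13, Pow(700, 2), Mul(2, 700))), Pow(Add(57449, 193221), -1)) = Mul(Add(-92301, Add(13, 490000, 1400)), Pow(250670, -1)) = Mul(Add(-92301, 491413), Rational(1, 250670)) = Mul(399112, Rational(1, 250670)) = Rational(28508, 17905)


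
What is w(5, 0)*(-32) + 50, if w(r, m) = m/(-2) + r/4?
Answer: 10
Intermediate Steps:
w(r, m) = -m/2 + r/4 (w(r, m) = m*(-½) + r*(¼) = -m/2 + r/4)
w(5, 0)*(-32) + 50 = (-½*0 + (¼)*5)*(-32) + 50 = (0 + 5/4)*(-32) + 50 = (5/4)*(-32) + 50 = -40 + 50 = 10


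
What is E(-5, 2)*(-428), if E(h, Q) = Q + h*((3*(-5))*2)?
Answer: -65056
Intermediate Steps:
E(h, Q) = Q - 30*h (E(h, Q) = Q + h*(-15*2) = Q + h*(-30) = Q - 30*h)
E(-5, 2)*(-428) = (2 - 30*(-5))*(-428) = (2 + 150)*(-428) = 152*(-428) = -65056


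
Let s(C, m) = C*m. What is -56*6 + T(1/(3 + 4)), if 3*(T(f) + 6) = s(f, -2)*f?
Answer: -50276/147 ≈ -342.01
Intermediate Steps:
T(f) = -6 - 2*f**2/3 (T(f) = -6 + ((f*(-2))*f)/3 = -6 + ((-2*f)*f)/3 = -6 + (-2*f**2)/3 = -6 - 2*f**2/3)
-56*6 + T(1/(3 + 4)) = -56*6 + (-6 - 2/(3*(3 + 4)**2)) = -336 + (-6 - 2*(1/7)**2/3) = -336 + (-6 - 2/3*1/49) = -336 + (-6 - 2/147) = -336 - 884/147 = -50276/147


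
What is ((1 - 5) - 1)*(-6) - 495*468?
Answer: -231630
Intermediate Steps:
((1 - 5) - 1)*(-6) - 495*468 = (-4 - 1)*(-6) - 231660 = -5*(-6) - 231660 = 30 - 231660 = -231630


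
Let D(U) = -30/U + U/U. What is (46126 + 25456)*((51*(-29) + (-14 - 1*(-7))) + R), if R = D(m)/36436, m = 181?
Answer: -350753411489775/3297458 ≈ -1.0637e+8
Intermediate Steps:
D(U) = 1 - 30/U (D(U) = -30/U + 1 = 1 - 30/U)
R = 151/6594916 (R = ((-30 + 181)/181)/36436 = ((1/181)*151)*(1/36436) = (151/181)*(1/36436) = 151/6594916 ≈ 2.2896e-5)
(46126 + 25456)*((51*(-29) + (-14 - 1*(-7))) + R) = (46126 + 25456)*((51*(-29) + (-14 - 1*(-7))) + 151/6594916) = 71582*((-1479 + (-14 + 7)) + 151/6594916) = 71582*((-1479 - 7) + 151/6594916) = 71582*(-1486 + 151/6594916) = 71582*(-9800045025/6594916) = -350753411489775/3297458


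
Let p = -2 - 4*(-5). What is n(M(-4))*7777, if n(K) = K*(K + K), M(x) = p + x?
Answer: 3048584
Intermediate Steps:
p = 18 (p = -2 + 20 = 18)
M(x) = 18 + x
n(K) = 2*K² (n(K) = K*(2*K) = 2*K²)
n(M(-4))*7777 = (2*(18 - 4)²)*7777 = (2*14²)*7777 = (2*196)*7777 = 392*7777 = 3048584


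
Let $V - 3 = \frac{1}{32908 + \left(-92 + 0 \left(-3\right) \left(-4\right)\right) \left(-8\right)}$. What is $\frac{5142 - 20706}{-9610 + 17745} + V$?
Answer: $\frac{297454739}{273693940} \approx 1.0868$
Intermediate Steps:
$V = \frac{100933}{33644}$ ($V = 3 + \frac{1}{32908 + \left(-92 + 0 \left(-3\right) \left(-4\right)\right) \left(-8\right)} = 3 + \frac{1}{32908 + \left(-92 + 0 \left(-4\right)\right) \left(-8\right)} = 3 + \frac{1}{32908 + \left(-92 + 0\right) \left(-8\right)} = 3 + \frac{1}{32908 - -736} = 3 + \frac{1}{32908 + 736} = 3 + \frac{1}{33644} = \frac{100933}{33644} \approx 3.0$)
$\frac{5142 - 20706}{-9610 + 17745} + V = \frac{5142 - 20706}{-9610 + 17745} + \frac{100933}{33644} = - \frac{15564}{8135} + \frac{100933}{33644} = \frac{297454739}{273693940}$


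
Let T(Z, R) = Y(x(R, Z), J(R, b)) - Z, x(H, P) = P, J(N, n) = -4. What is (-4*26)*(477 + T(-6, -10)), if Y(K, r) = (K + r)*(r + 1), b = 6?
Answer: -53352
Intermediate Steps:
Y(K, r) = (1 + r)*(K + r) (Y(K, r) = (K + r)*(1 + r) = (1 + r)*(K + r))
T(Z, R) = 12 - 4*Z (T(Z, R) = (Z - 4 + (-4)² + Z*(-4)) - Z = (Z - 4 + 16 - 4*Z) - Z = (12 - 3*Z) - Z = 12 - 4*Z)
(-4*26)*(477 + T(-6, -10)) = (-4*26)*(477 + (12 - 4*(-6))) = -104*(477 + (12 + 24)) = -104*(477 + 36) = -104*513 = -53352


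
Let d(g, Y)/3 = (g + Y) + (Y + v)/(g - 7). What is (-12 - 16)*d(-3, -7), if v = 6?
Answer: 4158/5 ≈ 831.60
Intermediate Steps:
d(g, Y) = 3*Y + 3*g + 3*(6 + Y)/(-7 + g) (d(g, Y) = 3*((g + Y) + (Y + 6)/(g - 7)) = 3*((Y + g) + (6 + Y)/(-7 + g)) = 3*(Y + g + (6 + Y)/(-7 + g)) = 3*Y + 3*g + 3*(6 + Y)/(-7 + g))
(-12 - 16)*d(-3, -7) = (-12 - 16)*(3*(6 + (-3)² - 7*(-3) - 6*(-7) - 7*(-3))/(-7 - 3)) = -84*(6 + 9 + 21 + 42 + 21)/(-10) = -84*(-1)*99/10 = -28*(-297/10) = 4158/5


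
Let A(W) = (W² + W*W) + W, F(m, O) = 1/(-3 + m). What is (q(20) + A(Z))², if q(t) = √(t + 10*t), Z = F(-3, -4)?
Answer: 17821/81 - 4*√55/9 ≈ 216.72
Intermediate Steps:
Z = -⅙ (Z = 1/(-3 - 3) = 1/(-6) = -⅙ ≈ -0.16667)
A(W) = W + 2*W² (A(W) = (W² + W²) + W = 2*W² + W = W + 2*W²)
q(t) = √11*√t (q(t) = √(11*t) = √11*√t)
(q(20) + A(Z))² = (√11*√20 - (1 + 2*(-⅙))/6)² = (√11*(2*√5) - (1 - ⅓)/6)² = (2*√55 - ⅙*⅔)² = (2*√55 - ⅑)² = (-⅑ + 2*√55)²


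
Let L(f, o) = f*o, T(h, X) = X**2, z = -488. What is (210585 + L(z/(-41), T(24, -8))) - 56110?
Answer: 6364707/41 ≈ 1.5524e+5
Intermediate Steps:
(210585 + L(z/(-41), T(24, -8))) - 56110 = (210585 - 488/(-41)*(-8)**2) - 56110 = (210585 - 488*(-1/41)*64) - 56110 = (210585 + (488/41)*64) - 56110 = (210585 + 31232/41) - 56110 = 8665217/41 - 56110 = 6364707/41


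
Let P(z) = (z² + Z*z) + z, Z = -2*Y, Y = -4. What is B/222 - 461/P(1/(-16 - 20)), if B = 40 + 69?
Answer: 132670439/71706 ≈ 1850.2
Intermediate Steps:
Z = 8 (Z = -2*(-4) = 8)
B = 109
P(z) = z² + 9*z (P(z) = (z² + 8*z) + z = z² + 9*z)
B/222 - 461/P(1/(-16 - 20)) = 109/222 - 461*(-16 - 20)/(9 + 1/(-16 - 20)) = 109*(1/222) - 461*(-36/(9 + 1/(-36))) = 109/222 - 461*(-36/(9 - 1/36)) = 109/222 - 461/((-1/36*323/36)) = 109/222 - 461/(-323/1296) = 109/222 - 461*(-1296/323) = 109/222 + 597456/323 = 132670439/71706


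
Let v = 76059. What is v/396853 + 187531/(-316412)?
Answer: -50356259635/125569051436 ≈ -0.40102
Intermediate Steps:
v/396853 + 187531/(-316412) = 76059/396853 + 187531/(-316412) = 76059*(1/396853) + 187531*(-1/316412) = 76059/396853 - 187531/316412 = -50356259635/125569051436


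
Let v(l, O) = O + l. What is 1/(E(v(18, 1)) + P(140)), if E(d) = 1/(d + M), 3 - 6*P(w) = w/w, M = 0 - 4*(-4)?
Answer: 105/38 ≈ 2.7632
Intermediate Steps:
M = 16 (M = 0 + 16 = 16)
P(w) = 1/3 (P(w) = 1/2 - w/(6*w) = 1/2 - 1/6*1 = 1/2 - 1/6 = 1/3)
E(d) = 1/(16 + d) (E(d) = 1/(d + 16) = 1/(16 + d))
1/(E(v(18, 1)) + P(140)) = 1/(1/(16 + (1 + 18)) + 1/3) = 1/(1/(16 + 19) + 1/3) = 1/(1/35 + 1/3) = 1/(38/105) = 105/38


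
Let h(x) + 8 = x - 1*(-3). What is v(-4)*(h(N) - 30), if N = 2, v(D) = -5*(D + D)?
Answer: -1320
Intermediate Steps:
v(D) = -10*D
h(x) = -5 + x (h(x) = -8 + (x - 1*(-3)) = -8 + (x + 3) = -8 + (3 + x) = -5 + x)
v(-4)*(h(N) - 30) = (-10*(-4))*((-5 + 2) - 30) = 40*(-3 - 30) = 40*(-33) = -1320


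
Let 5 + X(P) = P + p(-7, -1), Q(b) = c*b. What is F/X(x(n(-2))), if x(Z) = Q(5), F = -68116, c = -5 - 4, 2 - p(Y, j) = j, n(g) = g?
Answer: 68116/47 ≈ 1449.3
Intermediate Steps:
p(Y, j) = 2 - j
c = -9
Q(b) = -9*b
x(Z) = -45 (x(Z) = -9*5 = -45)
X(P) = -2 + P (X(P) = -5 + (P + (2 - 1*(-1))) = -5 + (P + (2 + 1)) = -5 + (P + 3) = -5 + (3 + P) = -2 + P)
F/X(x(n(-2))) = -68116/(-2 - 45) = -68116/(-47) = -68116*(-1/47) = 68116/47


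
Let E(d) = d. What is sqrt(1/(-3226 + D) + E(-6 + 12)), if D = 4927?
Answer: sqrt(214347)/189 ≈ 2.4496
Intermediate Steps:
sqrt(1/(-3226 + D) + E(-6 + 12)) = sqrt(1/(-3226 + 4927) + (-6 + 12)) = sqrt(1/1701 + 6) = sqrt(10207/1701) = sqrt(214347)/189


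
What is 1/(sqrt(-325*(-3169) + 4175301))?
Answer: sqrt(5205226)/5205226 ≈ 0.00043831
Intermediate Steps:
1/(sqrt(-325*(-3169) + 4175301)) = 1/(sqrt(1029925 + 4175301)) = 1/(sqrt(5205226)) = sqrt(5205226)/5205226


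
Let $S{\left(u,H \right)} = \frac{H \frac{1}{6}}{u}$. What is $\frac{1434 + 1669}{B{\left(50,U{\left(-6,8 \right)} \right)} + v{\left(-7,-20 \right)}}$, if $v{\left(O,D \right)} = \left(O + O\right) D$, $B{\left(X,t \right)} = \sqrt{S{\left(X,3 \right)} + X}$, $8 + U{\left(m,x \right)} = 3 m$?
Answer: $\frac{86884000}{7834999} - \frac{31030 \sqrt{5001}}{7834999} \approx 10.809$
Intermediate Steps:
$U{\left(m,x \right)} = -8 + 3 m$
$S{\left(u,H \right)} = \frac{H}{6 u}$ ($S{\left(u,H \right)} = \frac{H \frac{1}{6}}{u} = \frac{\frac{1}{6} H}{u} = \frac{H}{6 u}$)
$B{\left(X,t \right)} = \sqrt{X + \frac{1}{2 X}}$ ($B{\left(X,t \right)} = \sqrt{\frac{1}{6} \cdot 3 \frac{1}{X} + X} = \sqrt{\frac{1}{2 X} + X} = \sqrt{X + \frac{1}{2 X}}$)
$v{\left(O,D \right)} = 2 D O$ ($v{\left(O,D \right)} = 2 O D = 2 D O$)
$\frac{1434 + 1669}{B{\left(50,U{\left(-6,8 \right)} \right)} + v{\left(-7,-20 \right)}} = \frac{1434 + 1669}{\frac{\sqrt{\frac{2}{50} + 4 \cdot 50}}{2} + 2 \left(-20\right) \left(-7\right)} = \frac{3103}{\frac{\sqrt{2 \cdot \frac{1}{50} + 200}}{2} + 280} = \frac{3103}{\frac{\sqrt{\frac{1}{25} + 200}}{2} + 280} = \frac{3103}{\frac{\sqrt{\frac{5001}{25}}}{2} + 280} = \frac{3103}{\frac{\frac{1}{5} \sqrt{5001}}{2} + 280} = \frac{3103}{\frac{\sqrt{5001}}{10} + 280} = \frac{3103}{280 + \frac{\sqrt{5001}}{10}}$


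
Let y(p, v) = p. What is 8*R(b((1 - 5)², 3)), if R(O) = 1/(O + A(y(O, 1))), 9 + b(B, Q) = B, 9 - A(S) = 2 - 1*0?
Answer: 4/7 ≈ 0.57143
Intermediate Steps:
A(S) = 7 (A(S) = 9 - (2 - 1*0) = 9 - (2 + 0) = 9 - 1*2 = 9 - 2 = 7)
b(B, Q) = -9 + B
R(O) = 1/(7 + O) (R(O) = 1/(O + 7) = 1/(7 + O))
8*R(b((1 - 5)², 3)) = 8/(7 + (-9 + (1 - 5)²)) = 8/(7 + (-9 + (-4)²)) = 8/(7 + (-9 + 16)) = 8/(7 + 7) = 8/14 = 8*(1/14) = 4/7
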